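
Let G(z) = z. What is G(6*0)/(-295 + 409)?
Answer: 0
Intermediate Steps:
G(6*0)/(-295 + 409) = (6*0)/(-295 + 409) = 0/114 = 0*(1/114) = 0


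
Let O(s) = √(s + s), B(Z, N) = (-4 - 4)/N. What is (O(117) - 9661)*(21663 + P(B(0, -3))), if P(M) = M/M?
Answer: -209295904 + 64992*√26 ≈ -2.0896e+8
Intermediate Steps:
B(Z, N) = -8/N
O(s) = √2*√s (O(s) = √(2*s) = √2*√s)
P(M) = 1
(O(117) - 9661)*(21663 + P(B(0, -3))) = (√2*√117 - 9661)*(21663 + 1) = (√2*(3*√13) - 9661)*21664 = (3*√26 - 9661)*21664 = (-9661 + 3*√26)*21664 = -209295904 + 64992*√26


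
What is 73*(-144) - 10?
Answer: -10522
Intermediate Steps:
73*(-144) - 10 = -10512 - 10 = -10522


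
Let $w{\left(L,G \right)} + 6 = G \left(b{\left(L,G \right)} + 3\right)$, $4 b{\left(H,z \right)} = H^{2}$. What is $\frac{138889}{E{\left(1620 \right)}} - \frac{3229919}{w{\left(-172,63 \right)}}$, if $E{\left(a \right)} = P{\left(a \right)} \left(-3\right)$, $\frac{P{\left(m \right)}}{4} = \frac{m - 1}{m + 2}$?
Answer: $- \frac{5837321705935}{503110726} \approx -11602.0$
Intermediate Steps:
$b{\left(H,z \right)} = \frac{H^{2}}{4}$
$P{\left(m \right)} = \frac{4 \left(-1 + m\right)}{2 + m}$ ($P{\left(m \right)} = 4 \frac{m - 1}{m + 2} = 4 \frac{-1 + m}{2 + m} = \frac{4 \left(-1 + m\right)}{2 + m}$)
$w{\left(L,G \right)} = -6 + G \left(3 + \frac{L^{2}}{4}\right)$ ($w{\left(L,G \right)} = -6 + G \left(\frac{L^{2}}{4} + 3\right) = -6 + G \left(3 + \frac{L^{2}}{4}\right)$)
$E{\left(a \right)} = - \frac{12 \left(-1 + a\right)}{2 + a}$ ($E{\left(a \right)} = \frac{4 \left(-1 + a\right)}{2 + a} \left(-3\right) = - \frac{12 \left(-1 + a\right)}{2 + a}$)
$\frac{138889}{E{\left(1620 \right)}} - \frac{3229919}{w{\left(-172,63 \right)}} = \frac{138889}{12 \frac{1}{2 + 1620} \left(1 - 1620\right)} - \frac{3229919}{-6 + 3 \cdot 63 + \frac{1}{4} \cdot 63 \left(-172\right)^{2}} = \frac{138889}{12 \cdot \frac{1}{1622} \left(1 - 1620\right)} - \frac{3229919}{-6 + 189 + \frac{1}{4} \cdot 63 \cdot 29584} = \frac{138889}{12 \cdot \frac{1}{1622} \left(-1619\right)} - \frac{3229919}{-6 + 189 + 465948} = \frac{138889}{- \frac{9714}{811}} - \frac{3229919}{466131} = 138889 \left(- \frac{811}{9714}\right) - \frac{3229919}{466131} = - \frac{112638979}{9714} - \frac{3229919}{466131} = - \frac{5837321705935}{503110726}$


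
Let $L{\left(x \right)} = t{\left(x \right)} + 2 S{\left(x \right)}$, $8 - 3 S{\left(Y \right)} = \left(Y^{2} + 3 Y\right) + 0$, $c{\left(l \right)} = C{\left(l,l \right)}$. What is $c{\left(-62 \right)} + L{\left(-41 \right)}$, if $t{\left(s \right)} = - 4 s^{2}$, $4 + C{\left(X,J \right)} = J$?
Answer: $- \frac{23470}{3} \approx -7823.3$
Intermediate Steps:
$C{\left(X,J \right)} = -4 + J$
$c{\left(l \right)} = -4 + l$
$S{\left(Y \right)} = \frac{8}{3} - Y - \frac{Y^{2}}{3}$ ($S{\left(Y \right)} = \frac{8}{3} - \frac{\left(Y^{2} + 3 Y\right) + 0}{3} = \frac{8}{3} - \frac{Y^{2} + 3 Y}{3} = \frac{8}{3} - \left(Y + \frac{Y^{2}}{3}\right) = \frac{8}{3} - Y - \frac{Y^{2}}{3}$)
$L{\left(x \right)} = \frac{16}{3} - 2 x - \frac{14 x^{2}}{3}$ ($L{\left(x \right)} = - 4 x^{2} + 2 \left(\frac{8}{3} - x - \frac{x^{2}}{3}\right) = - 4 x^{2} - \left(- \frac{16}{3} + 2 x + \frac{2 x^{2}}{3}\right) = \frac{16}{3} - 2 x - \frac{14 x^{2}}{3}$)
$c{\left(-62 \right)} + L{\left(-41 \right)} = \left(-4 - 62\right) - \left(- \frac{262}{3} + \frac{23534}{3}\right) = -66 + \left(\frac{16}{3} + 82 - \frac{23534}{3}\right) = -66 - \frac{23272}{3} = - \frac{23470}{3}$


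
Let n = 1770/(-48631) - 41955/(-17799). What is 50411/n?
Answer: 14544971044153/669603125 ≈ 21722.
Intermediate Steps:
n = 669603125/288527723 (n = 1770*(-1/48631) - 41955*(-1/17799) = -1770/48631 + 13985/5933 = 669603125/288527723 ≈ 2.3208)
50411/n = 50411/(669603125/288527723) = 50411*(288527723/669603125) = 14544971044153/669603125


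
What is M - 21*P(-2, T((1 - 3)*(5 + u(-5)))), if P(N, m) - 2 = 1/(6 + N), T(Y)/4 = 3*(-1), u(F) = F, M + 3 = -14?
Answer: -257/4 ≈ -64.250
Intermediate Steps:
M = -17 (M = -3 - 14 = -17)
T(Y) = -12 (T(Y) = 4*(3*(-1)) = 4*(-3) = -12)
P(N, m) = 2 + 1/(6 + N)
M - 21*P(-2, T((1 - 3)*(5 + u(-5)))) = -17 - 21*(13 + 2*(-2))/(6 - 2) = -17 - 21*(13 - 4)/4 = -17 - 21*9/4 = -17 - 189/4 = -257/4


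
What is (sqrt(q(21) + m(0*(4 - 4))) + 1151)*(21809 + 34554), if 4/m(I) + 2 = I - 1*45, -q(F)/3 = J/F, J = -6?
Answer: 64873813 + 56363*sqrt(83566)/329 ≈ 6.4923e+7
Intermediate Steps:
q(F) = 18/F (q(F) = -(-18)/F = 18/F)
m(I) = 4/(-47 + I) (m(I) = 4/(-2 + (I - 1*45)) = 4/(-2 + (I - 45)) = 4/(-2 + (-45 + I)) = 4/(-47 + I))
(sqrt(q(21) + m(0*(4 - 4))) + 1151)*(21809 + 34554) = (sqrt(18/21 + 4/(-47 + 0*(4 - 4))) + 1151)*(21809 + 34554) = (sqrt(18*(1/21) + 4/(-47 + 0*0)) + 1151)*56363 = (sqrt(6/7 + 4/(-47 + 0)) + 1151)*56363 = (sqrt(6/7 + 4/(-47)) + 1151)*56363 = (sqrt(6/7 + 4*(-1/47)) + 1151)*56363 = (sqrt(6/7 - 4/47) + 1151)*56363 = (sqrt(254/329) + 1151)*56363 = (sqrt(83566)/329 + 1151)*56363 = (1151 + sqrt(83566)/329)*56363 = 64873813 + 56363*sqrt(83566)/329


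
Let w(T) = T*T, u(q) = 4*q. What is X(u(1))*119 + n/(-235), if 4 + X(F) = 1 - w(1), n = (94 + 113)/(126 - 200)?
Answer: -8277433/17390 ≈ -475.99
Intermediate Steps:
n = -207/74 (n = 207/(-74) = 207*(-1/74) = -207/74 ≈ -2.7973)
w(T) = T²
X(F) = -4 (X(F) = -4 + (1 - 1*1²) = -4 + (1 - 1*1) = -4 + (1 - 1) = -4 + 0 = -4)
X(u(1))*119 + n/(-235) = -4*119 - 207/74/(-235) = -476 - 207/74*(-1/235) = -476 + 207/17390 = -8277433/17390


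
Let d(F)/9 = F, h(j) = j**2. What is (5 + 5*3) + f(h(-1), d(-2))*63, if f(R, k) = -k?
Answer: 1154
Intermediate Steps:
d(F) = 9*F
(5 + 5*3) + f(h(-1), d(-2))*63 = (5 + 5*3) - 9*(-2)*63 = (5 + 15) - 1*(-18)*63 = 20 + 18*63 = 20 + 1134 = 1154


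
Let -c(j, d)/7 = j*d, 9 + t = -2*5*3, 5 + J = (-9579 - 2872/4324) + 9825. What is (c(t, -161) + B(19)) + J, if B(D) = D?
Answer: -47232851/1081 ≈ -43694.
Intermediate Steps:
J = 259803/1081 (J = -5 + ((-9579 - 2872/4324) + 9825) = -5 + ((-9579 - 2872*1/4324) + 9825) = -5 + ((-9579 - 718/1081) + 9825) = -5 + (-10355617/1081 + 9825) = -5 + 265208/1081 = 259803/1081 ≈ 240.34)
t = -39 (t = -9 - 2*5*3 = -9 - 10*3 = -9 - 30 = -39)
c(j, d) = -7*d*j (c(j, d) = -7*j*d = -7*d*j)
(c(t, -161) + B(19)) + J = (-7*(-161)*(-39) + 19) + 259803/1081 = (-43953 + 19) + 259803/1081 = -43934 + 259803/1081 = -47232851/1081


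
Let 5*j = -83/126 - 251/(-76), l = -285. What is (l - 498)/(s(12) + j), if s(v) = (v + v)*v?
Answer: -18745020/6907379 ≈ -2.7138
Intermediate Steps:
s(v) = 2*v² (s(v) = (2*v)*v = 2*v²)
j = 12659/23940 (j = (-83/126 - 251/(-76))/5 = (-83*1/126 - 251*(-1/76))/5 = (-83/126 + 251/76)/5 = (⅕)*(12659/4788) = 12659/23940 ≈ 0.52878)
(l - 498)/(s(12) + j) = (-285 - 498)/(2*12² + 12659/23940) = -783/(2*144 + 12659/23940) = -783/(288 + 12659/23940) = -783/6907379/23940 = -783*23940/6907379 = -18745020/6907379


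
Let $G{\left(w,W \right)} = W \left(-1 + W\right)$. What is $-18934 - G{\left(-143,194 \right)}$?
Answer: $-56376$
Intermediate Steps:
$-18934 - G{\left(-143,194 \right)} = -18934 - 194 \left(-1 + 194\right) = -18934 - 194 \cdot 193 = -18934 - 37442 = -56376$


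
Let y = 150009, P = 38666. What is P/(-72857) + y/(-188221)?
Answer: -18206958899/13713217397 ≈ -1.3277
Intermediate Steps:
P/(-72857) + y/(-188221) = 38666/(-72857) + 150009/(-188221) = 38666*(-1/72857) + 150009*(-1/188221) = -38666/72857 - 150009/188221 = -18206958899/13713217397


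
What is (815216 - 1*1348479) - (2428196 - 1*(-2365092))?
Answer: -5326551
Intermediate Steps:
(815216 - 1*1348479) - (2428196 - 1*(-2365092)) = (815216 - 1348479) - (2428196 + 2365092) = -533263 - 1*4793288 = -533263 - 4793288 = -5326551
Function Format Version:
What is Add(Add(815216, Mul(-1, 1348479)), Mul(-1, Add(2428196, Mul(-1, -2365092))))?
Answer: -5326551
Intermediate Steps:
Add(Add(815216, Mul(-1, 1348479)), Mul(-1, Add(2428196, Mul(-1, -2365092)))) = Add(Add(815216, -1348479), Mul(-1, Add(2428196, 2365092))) = Add(-533263, Mul(-1, 4793288)) = Add(-533263, -4793288) = -5326551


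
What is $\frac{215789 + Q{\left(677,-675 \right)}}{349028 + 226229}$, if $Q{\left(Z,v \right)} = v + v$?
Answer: $\frac{214439}{575257} \approx 0.37277$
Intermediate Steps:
$Q{\left(Z,v \right)} = 2 v$
$\frac{215789 + Q{\left(677,-675 \right)}}{349028 + 226229} = \frac{215789 + 2 \left(-675\right)}{349028 + 226229} = \frac{215789 - 1350}{575257} = 214439 \cdot \frac{1}{575257} = \frac{214439}{575257}$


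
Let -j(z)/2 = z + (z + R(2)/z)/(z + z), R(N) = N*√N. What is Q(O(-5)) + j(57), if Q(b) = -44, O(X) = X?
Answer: -159 - 2*√2/3249 ≈ -159.00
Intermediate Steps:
R(N) = N^(3/2)
j(z) = -2*z - (z + 2*√2/z)/z (j(z) = -2*(z + (z + 2^(3/2)/z)/(z + z)) = -2*(z + (z + (2*√2)/z)/((2*z))) = -2*(z + (z + 2*√2/z)*(1/(2*z))) = -2*(z + (z + 2*√2/z)/(2*z)) = -2*z - (z + 2*√2/z)/z)
Q(O(-5)) + j(57) = -44 + (-1 - 2*57 - 2*√2/57²) = -44 + (-1 - 114 - 2*√2*1/3249) = -44 + (-1 - 114 - 2*√2/3249) = -44 + (-115 - 2*√2/3249) = -159 - 2*√2/3249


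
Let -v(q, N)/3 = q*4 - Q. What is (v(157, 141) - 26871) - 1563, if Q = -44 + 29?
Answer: -30363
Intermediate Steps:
Q = -15
v(q, N) = -45 - 12*q (v(q, N) = -3*(q*4 - 1*(-15)) = -3*(4*q + 15) = -3*(15 + 4*q) = -45 - 12*q)
(v(157, 141) - 26871) - 1563 = ((-45 - 12*157) - 26871) - 1563 = ((-45 - 1884) - 26871) - 1563 = (-1929 - 26871) - 1563 = -28800 - 1563 = -30363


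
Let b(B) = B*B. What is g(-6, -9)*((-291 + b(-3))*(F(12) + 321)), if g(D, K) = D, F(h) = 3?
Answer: 548208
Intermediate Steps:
b(B) = B²
g(-6, -9)*((-291 + b(-3))*(F(12) + 321)) = -6*(-291 + (-3)²)*(3 + 321) = -6*(-291 + 9)*324 = -(-1692)*324 = -6*(-91368) = 548208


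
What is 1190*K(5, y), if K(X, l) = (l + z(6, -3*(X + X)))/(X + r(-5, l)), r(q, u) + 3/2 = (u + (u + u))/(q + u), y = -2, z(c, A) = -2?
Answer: -66640/61 ≈ -1092.5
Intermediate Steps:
r(q, u) = -3/2 + 3*u/(q + u) (r(q, u) = -3/2 + (u + (u + u))/(q + u) = -3/2 + (u + 2*u)/(q + u) = -3/2 + (3*u)/(q + u) = -3/2 + 3*u/(q + u))
K(X, l) = (-2 + l)/(X + 3*(5 + l)/(2*(-5 + l))) (K(X, l) = (l - 2)/(X + 3*(l - 1*(-5))/(2*(-5 + l))) = (-2 + l)/(X + 3*(l + 5)/(2*(-5 + l))) = (-2 + l)/(X + 3*(5 + l)/(2*(-5 + l))))
1190*K(5, y) = 1190*(2*(-5 - 2)*(-2 - 2)/(15 + 3*(-2) + 2*5*(-5 - 2))) = 1190*(2*(-7)*(-4)/(15 - 6 + 2*5*(-7))) = 1190*(2*(-7)*(-4)/(15 - 6 - 70)) = 1190*(2*(-7)*(-4)/(-61)) = 1190*(2*(-1/61)*(-7)*(-4)) = 1190*(-56/61) = -66640/61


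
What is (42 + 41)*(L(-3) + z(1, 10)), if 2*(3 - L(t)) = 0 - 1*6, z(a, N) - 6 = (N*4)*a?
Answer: 4316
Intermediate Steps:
z(a, N) = 6 + 4*N*a (z(a, N) = 6 + (N*4)*a = 6 + (4*N)*a = 6 + 4*N*a)
L(t) = 6 (L(t) = 3 - (0 - 1*6)/2 = 3 - (0 - 6)/2 = 3 - 1/2*(-6) = 3 + 3 = 6)
(42 + 41)*(L(-3) + z(1, 10)) = (42 + 41)*(6 + (6 + 4*10*1)) = 83*(6 + (6 + 40)) = 83*(6 + 46) = 83*52 = 4316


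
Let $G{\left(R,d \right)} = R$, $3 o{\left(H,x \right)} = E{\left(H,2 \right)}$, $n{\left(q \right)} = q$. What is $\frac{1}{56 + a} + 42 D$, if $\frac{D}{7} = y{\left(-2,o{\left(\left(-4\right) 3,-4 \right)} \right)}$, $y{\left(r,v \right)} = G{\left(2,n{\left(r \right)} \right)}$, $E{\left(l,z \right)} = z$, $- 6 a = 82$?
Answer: $\frac{74679}{127} \approx 588.02$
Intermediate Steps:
$a = - \frac{41}{3}$ ($a = \left(- \frac{1}{6}\right) 82 = - \frac{41}{3} \approx -13.667$)
$o{\left(H,x \right)} = \frac{2}{3}$ ($o{\left(H,x \right)} = \frac{1}{3} \cdot 2 = \frac{2}{3}$)
$y{\left(r,v \right)} = 2$
$D = 14$ ($D = 7 \cdot 2 = 14$)
$\frac{1}{56 + a} + 42 D = \frac{1}{56 - \frac{41}{3}} + 42 \cdot 14 = \frac{1}{\frac{127}{3}} + 588 = \frac{3}{127} + 588 = \frac{74679}{127}$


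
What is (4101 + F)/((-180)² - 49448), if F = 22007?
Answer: -6527/4262 ≈ -1.5314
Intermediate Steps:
(4101 + F)/((-180)² - 49448) = (4101 + 22007)/((-180)² - 49448) = 26108/(32400 - 49448) = 26108/(-17048) = 26108*(-1/17048) = -6527/4262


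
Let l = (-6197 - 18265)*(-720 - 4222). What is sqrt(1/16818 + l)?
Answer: sqrt(34193487585906114)/16818 ≈ 10995.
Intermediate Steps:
l = 120891204 (l = -24462*(-4942) = 120891204)
sqrt(1/16818 + l) = sqrt(1/16818 + 120891204) = sqrt(2033148268873/16818) = sqrt(34193487585906114)/16818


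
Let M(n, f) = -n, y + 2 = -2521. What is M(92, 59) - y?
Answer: 2431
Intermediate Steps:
y = -2523 (y = -2 - 2521 = -2523)
M(92, 59) - y = -1*92 - 1*(-2523) = -92 + 2523 = 2431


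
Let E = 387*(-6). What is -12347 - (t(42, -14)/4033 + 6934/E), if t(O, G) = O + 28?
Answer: -57798617470/4682313 ≈ -12344.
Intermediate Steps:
E = -2322
t(O, G) = 28 + O
-12347 - (t(42, -14)/4033 + 6934/E) = -12347 - ((28 + 42)/4033 + 6934/(-2322)) = -12347 - (70*(1/4033) + 6934*(-1/2322)) = -12347 - (70/4033 - 3467/1161) = -12347 - 1*(-13901141/4682313) = -12347 + 13901141/4682313 = -57798617470/4682313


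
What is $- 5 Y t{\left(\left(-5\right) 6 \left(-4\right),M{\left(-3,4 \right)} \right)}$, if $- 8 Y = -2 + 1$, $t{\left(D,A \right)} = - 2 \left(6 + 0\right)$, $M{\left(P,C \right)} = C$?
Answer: $\frac{15}{2} \approx 7.5$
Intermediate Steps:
$t{\left(D,A \right)} = -12$ ($t{\left(D,A \right)} = \left(-2\right) 6 = -12$)
$Y = \frac{1}{8}$ ($Y = - \frac{-2 + 1}{8} = \left(- \frac{1}{8}\right) \left(-1\right) = \frac{1}{8} \approx 0.125$)
$- 5 Y t{\left(\left(-5\right) 6 \left(-4\right),M{\left(-3,4 \right)} \right)} = \left(-5\right) \frac{1}{8} \left(-12\right) = \left(- \frac{5}{8}\right) \left(-12\right) = \frac{15}{2}$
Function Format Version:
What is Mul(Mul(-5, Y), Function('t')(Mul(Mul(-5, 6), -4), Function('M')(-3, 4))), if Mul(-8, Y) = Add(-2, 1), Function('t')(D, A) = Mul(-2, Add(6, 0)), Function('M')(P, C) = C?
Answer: Rational(15, 2) ≈ 7.5000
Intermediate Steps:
Function('t')(D, A) = -12 (Function('t')(D, A) = Mul(-2, 6) = -12)
Y = Rational(1, 8) (Y = Mul(Rational(-1, 8), Add(-2, 1)) = Mul(Rational(-1, 8), -1) = Rational(1, 8) ≈ 0.12500)
Mul(Mul(-5, Y), Function('t')(Mul(Mul(-5, 6), -4), Function('M')(-3, 4))) = Mul(Mul(-5, Rational(1, 8)), -12) = Mul(Rational(-5, 8), -12) = Rational(15, 2)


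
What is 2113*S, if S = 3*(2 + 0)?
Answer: 12678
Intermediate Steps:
S = 6 (S = 3*2 = 6)
2113*S = 2113*6 = 12678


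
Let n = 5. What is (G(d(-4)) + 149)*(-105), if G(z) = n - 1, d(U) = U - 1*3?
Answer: -16065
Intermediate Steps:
d(U) = -3 + U (d(U) = U - 3 = -3 + U)
G(z) = 4 (G(z) = 5 - 1 = 4)
(G(d(-4)) + 149)*(-105) = (4 + 149)*(-105) = 153*(-105) = -16065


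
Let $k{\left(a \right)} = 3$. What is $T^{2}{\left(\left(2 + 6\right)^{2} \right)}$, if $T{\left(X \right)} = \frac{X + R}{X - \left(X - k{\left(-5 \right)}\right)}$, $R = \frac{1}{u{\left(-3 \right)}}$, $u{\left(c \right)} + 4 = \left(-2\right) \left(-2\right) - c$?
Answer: $\frac{37249}{81} \approx 459.86$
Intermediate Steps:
$u{\left(c \right)} = - c$ ($u{\left(c \right)} = -4 - \left(-4 + c\right) = - c$)
$R = \frac{1}{3}$ ($R = \frac{1}{\left(-1\right) \left(-3\right)} = \frac{1}{3} \approx 0.33333$)
$T{\left(X \right)} = \frac{1}{9} + \frac{X}{3}$ ($T{\left(X \right)} = \frac{X + \frac{1}{3}}{X - \left(-3 + X\right)} = \frac{\frac{1}{3} + X}{3} = \left(\frac{1}{3} + X\right) \frac{1}{3} = \frac{1}{9} + \frac{X}{3}$)
$T^{2}{\left(\left(2 + 6\right)^{2} \right)} = \left(\frac{1}{9} + \frac{\left(2 + 6\right)^{2}}{3}\right)^{2} = \left(\frac{1}{9} + \frac{8^{2}}{3}\right)^{2} = \left(\frac{1}{9} + \frac{1}{3} \cdot 64\right)^{2} = \left(\frac{1}{9} + \frac{64}{3}\right)^{2} = \left(\frac{193}{9}\right)^{2} = \frac{37249}{81}$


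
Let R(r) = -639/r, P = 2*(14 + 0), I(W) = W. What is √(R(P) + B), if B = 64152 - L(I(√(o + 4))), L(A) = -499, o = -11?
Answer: √12667123/14 ≈ 254.22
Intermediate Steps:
P = 28 (P = 2*14 = 28)
B = 64651 (B = 64152 - 1*(-499) = 64152 + 499 = 64651)
√(R(P) + B) = √(-639/28 + 64651) = √(1809589/28) = √12667123/14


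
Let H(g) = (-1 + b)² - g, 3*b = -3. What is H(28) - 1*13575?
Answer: -13599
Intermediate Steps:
b = -1 (b = (⅓)*(-3) = -1)
H(g) = 4 - g (H(g) = (-1 - 1)² - g = (-2)² - g = 4 - g)
H(28) - 1*13575 = (4 - 1*28) - 1*13575 = (4 - 28) - 13575 = -24 - 13575 = -13599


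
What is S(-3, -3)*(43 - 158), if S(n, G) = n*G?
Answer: -1035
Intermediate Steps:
S(n, G) = G*n
S(-3, -3)*(43 - 158) = (-3*(-3))*(43 - 158) = 9*(-115) = -1035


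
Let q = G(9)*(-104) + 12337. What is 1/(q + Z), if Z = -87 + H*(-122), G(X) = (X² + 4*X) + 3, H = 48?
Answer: -1/6086 ≈ -0.00016431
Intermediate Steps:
G(X) = 3 + X² + 4*X
Z = -5943 (Z = -87 + 48*(-122) = -87 - 5856 = -5943)
q = -143 (q = (3 + 9² + 4*9)*(-104) + 12337 = (3 + 81 + 36)*(-104) + 12337 = 120*(-104) + 12337 = -12480 + 12337 = -143)
1/(q + Z) = 1/(-143 - 5943) = 1/(-6086) = -1/6086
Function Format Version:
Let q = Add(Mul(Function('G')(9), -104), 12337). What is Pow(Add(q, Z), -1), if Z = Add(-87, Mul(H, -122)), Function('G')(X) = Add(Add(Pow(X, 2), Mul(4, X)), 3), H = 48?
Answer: Rational(-1, 6086) ≈ -0.00016431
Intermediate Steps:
Function('G')(X) = Add(3, Pow(X, 2), Mul(4, X))
Z = -5943 (Z = Add(-87, Mul(48, -122)) = Add(-87, -5856) = -5943)
q = -143 (q = Add(Mul(Add(3, Pow(9, 2), Mul(4, 9)), -104), 12337) = Add(Mul(Add(3, 81, 36), -104), 12337) = Add(Mul(120, -104), 12337) = Add(-12480, 12337) = -143)
Pow(Add(q, Z), -1) = Pow(Add(-143, -5943), -1) = Pow(-6086, -1) = Rational(-1, 6086)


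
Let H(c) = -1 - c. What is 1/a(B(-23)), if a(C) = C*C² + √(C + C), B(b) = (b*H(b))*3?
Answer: -1152162/4030221004604785 - I*√759/6117875484990063630 ≈ -2.8588e-10 - 4.5032e-18*I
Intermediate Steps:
B(b) = 3*b*(-1 - b) (B(b) = (b*(-1 - b))*3 = 3*b*(-1 - b))
a(C) = C³ + √2*√C (a(C) = C³ + √(2*C) = C³ + √2*√C)
1/a(B(-23)) = 1/((-3*(-23)*(1 - 23))³ + √2*√(-3*(-23)*(1 - 23))) = 1/((-3*(-23)*(-22))³ + √2*√(-3*(-23)*(-22))) = 1/((-1518)³ + √2*√(-1518)) = 1/(-3497963832 + √2*(I*√1518)) = 1/(-3497963832 + 2*I*√759)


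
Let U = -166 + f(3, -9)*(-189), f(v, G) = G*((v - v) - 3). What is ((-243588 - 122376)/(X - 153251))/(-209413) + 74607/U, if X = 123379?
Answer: -116678092126467/8240169520396 ≈ -14.160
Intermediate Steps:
f(v, G) = -3*G (f(v, G) = G*(0 - 3) = G*(-3) = -3*G)
U = -5269 (U = -166 - 3*(-9)*(-189) = -166 + 27*(-189) = -166 - 5103 = -5269)
((-243588 - 122376)/(X - 153251))/(-209413) + 74607/U = ((-243588 - 122376)/(123379 - 153251))/(-209413) + 74607/(-5269) = -365964/(-29872)*(-1/209413) + 74607*(-1/5269) = -365964*(-1/29872)*(-1/209413) - 74607/5269 = (91491/7468)*(-1/209413) - 74607/5269 = -91491/1563896284 - 74607/5269 = -116678092126467/8240169520396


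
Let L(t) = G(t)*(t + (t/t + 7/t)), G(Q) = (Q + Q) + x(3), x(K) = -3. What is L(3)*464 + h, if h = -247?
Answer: 8569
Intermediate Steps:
G(Q) = -3 + 2*Q (G(Q) = (Q + Q) - 3 = 2*Q - 3 = -3 + 2*Q)
L(t) = (-3 + 2*t)*(1 + t + 7/t) (L(t) = (-3 + 2*t)*(t + (t/t + 7/t)) = (-3 + 2*t)*(t + (1 + 7/t)) = (-3 + 2*t)*(1 + t + 7/t))
L(3)*464 + h = (11 - 1*3 - 21/3 + 2*3²)*464 - 247 = (11 - 3 - 21*⅓ + 2*9)*464 - 247 = (11 - 3 - 7 + 18)*464 - 247 = 19*464 - 247 = 8816 - 247 = 8569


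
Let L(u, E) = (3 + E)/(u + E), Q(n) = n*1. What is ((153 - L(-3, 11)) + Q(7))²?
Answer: 400689/16 ≈ 25043.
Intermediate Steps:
Q(n) = n
L(u, E) = (3 + E)/(E + u)
((153 - L(-3, 11)) + Q(7))² = ((153 - (3 + 11)/(11 - 3)) + 7)² = ((153 - 14/8) + 7)² = ((153 - 1*7/4) + 7)² = ((153 - 7/4) + 7)² = (605/4 + 7)² = (633/4)² = 400689/16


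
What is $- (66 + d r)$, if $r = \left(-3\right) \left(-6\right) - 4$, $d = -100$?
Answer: $1334$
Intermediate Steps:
$r = 14$ ($r = 18 - 4 = 14$)
$- (66 + d r) = - (66 - 1400) = \left(-1\right) \left(-1334\right) = 1334$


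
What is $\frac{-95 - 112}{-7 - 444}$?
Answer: $\frac{207}{451} \approx 0.45898$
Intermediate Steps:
$\frac{-95 - 112}{-7 - 444} = - \frac{207}{-451} = \left(-207\right) \left(- \frac{1}{451}\right) = \frac{207}{451}$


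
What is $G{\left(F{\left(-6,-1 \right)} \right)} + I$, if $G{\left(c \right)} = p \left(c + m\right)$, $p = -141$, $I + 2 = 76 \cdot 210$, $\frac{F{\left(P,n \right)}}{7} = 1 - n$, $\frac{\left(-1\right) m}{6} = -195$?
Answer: $-150986$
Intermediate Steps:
$m = 1170$ ($m = \left(-6\right) \left(-195\right) = 1170$)
$F{\left(P,n \right)} = 7 - 7 n$ ($F{\left(P,n \right)} = 7 \left(1 - n\right) = 7 - 7 n$)
$I = 15958$ ($I = -2 + 76 \cdot 210 = -2 + 15960 = 15958$)
$G{\left(c \right)} = -164970 - 141 c$ ($G{\left(c \right)} = - 141 \left(c + 1170\right) = - 141 \left(1170 + c\right) = -164970 - 141 c$)
$G{\left(F{\left(-6,-1 \right)} \right)} + I = \left(-164970 - 141 \left(7 - -7\right)\right) + 15958 = \left(-164970 - 141 \left(7 + 7\right)\right) + 15958 = \left(-164970 - 1974\right) + 15958 = -166944 + 15958 = -150986$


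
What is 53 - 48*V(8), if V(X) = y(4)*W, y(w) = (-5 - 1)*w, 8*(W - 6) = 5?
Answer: 7685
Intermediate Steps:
W = 53/8 (W = 6 + (⅛)*5 = 6 + 5/8 = 53/8 ≈ 6.6250)
y(w) = -6*w
V(X) = -159 (V(X) = -6*4*(53/8) = -24*53/8 = -159)
53 - 48*V(8) = 53 - 48*(-159) = 53 + 7632 = 7685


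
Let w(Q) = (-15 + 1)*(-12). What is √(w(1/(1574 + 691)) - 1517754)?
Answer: I*√1517586 ≈ 1231.9*I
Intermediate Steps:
w(Q) = 168 (w(Q) = -14*(-12) = 168)
√(w(1/(1574 + 691)) - 1517754) = √(168 - 1517754) = √(-1517586) = I*√1517586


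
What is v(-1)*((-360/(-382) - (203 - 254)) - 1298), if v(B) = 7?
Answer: -1665979/191 ≈ -8722.4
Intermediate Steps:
v(-1)*((-360/(-382) - (203 - 254)) - 1298) = 7*((-360/(-382) - (203 - 254)) - 1298) = 7*((-360*(-1/382) - 1*(-51)) - 1298) = 7*((180/191 + 51) - 1298) = 7*(9921/191 - 1298) = 7*(-237997/191) = -1665979/191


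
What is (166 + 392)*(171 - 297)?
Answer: -70308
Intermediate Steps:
(166 + 392)*(171 - 297) = 558*(-126) = -70308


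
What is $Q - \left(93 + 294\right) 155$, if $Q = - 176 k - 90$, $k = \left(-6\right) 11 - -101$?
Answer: $-66235$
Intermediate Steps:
$k = 35$ ($k = -66 + 101 = 35$)
$Q = -6250$ ($Q = \left(-176\right) 35 - 90 = -6160 - 90 = -6250$)
$Q - \left(93 + 294\right) 155 = -6250 - \left(93 + 294\right) 155 = -6250 - 387 \cdot 155 = -6250 - 59985 = -66235$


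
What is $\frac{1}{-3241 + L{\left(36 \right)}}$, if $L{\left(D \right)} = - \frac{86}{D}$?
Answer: $- \frac{18}{58381} \approx -0.00030832$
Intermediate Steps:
$\frac{1}{-3241 + L{\left(36 \right)}} = \frac{1}{-3241 - \frac{86}{36}} = \frac{1}{-3241 - \frac{43}{18}} = \frac{1}{- \frac{58381}{18}} = - \frac{18}{58381}$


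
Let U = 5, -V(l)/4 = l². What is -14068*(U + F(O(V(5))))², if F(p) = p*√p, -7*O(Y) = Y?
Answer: -14188633100/343 - 140680000*√7/49 ≈ -4.8962e+7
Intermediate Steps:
V(l) = -4*l²
O(Y) = -Y/7
F(p) = p^(3/2)
-14068*(U + F(O(V(5))))² = -14068*(5 + (-(-4)*5²/7)^(3/2))² = -14068*(5 + (-(-4)*25/7)^(3/2))² = -14068*(5 + (-⅐*(-100))^(3/2))² = -14068*(5 + (100/7)^(3/2))² = -14068*(5 + 1000*√7/49)²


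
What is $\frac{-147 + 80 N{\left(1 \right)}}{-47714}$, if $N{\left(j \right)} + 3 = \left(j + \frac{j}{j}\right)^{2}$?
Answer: $\frac{67}{47714} \approx 0.0014042$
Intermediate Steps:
$N{\left(j \right)} = -3 + \left(1 + j\right)^{2}$ ($N{\left(j \right)} = -3 + \left(j + \frac{j}{j}\right)^{2} = -3 + \left(j + 1\right)^{2} = -3 + \left(1 + j\right)^{2}$)
$\frac{-147 + 80 N{\left(1 \right)}}{-47714} = \frac{-147 + 80 \left(-3 + \left(1 + 1\right)^{2}\right)}{-47714} = \left(-147 + 80 \left(-3 + 2^{2}\right)\right) \left(- \frac{1}{47714}\right) = \left(-147 + 80 \left(-3 + 4\right)\right) \left(- \frac{1}{47714}\right) = \left(-147 + 80 \cdot 1\right) \left(- \frac{1}{47714}\right) = \left(-147 + 80\right) \left(- \frac{1}{47714}\right) = \left(-67\right) \left(- \frac{1}{47714}\right) = \frac{67}{47714}$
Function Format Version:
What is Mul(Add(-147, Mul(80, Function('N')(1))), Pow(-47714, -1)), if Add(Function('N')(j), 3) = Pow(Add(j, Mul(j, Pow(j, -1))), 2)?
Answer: Rational(67, 47714) ≈ 0.0014042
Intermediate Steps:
Function('N')(j) = Add(-3, Pow(Add(1, j), 2)) (Function('N')(j) = Add(-3, Pow(Add(j, Mul(j, Pow(j, -1))), 2)) = Add(-3, Pow(Add(j, 1), 2)) = Add(-3, Pow(Add(1, j), 2)))
Mul(Add(-147, Mul(80, Function('N')(1))), Pow(-47714, -1)) = Mul(Add(-147, Mul(80, Add(-3, Pow(Add(1, 1), 2)))), Pow(-47714, -1)) = Mul(Add(-147, Mul(80, Add(-3, Pow(2, 2)))), Rational(-1, 47714)) = Mul(Add(-147, Mul(80, Add(-3, 4))), Rational(-1, 47714)) = Mul(Add(-147, Mul(80, 1)), Rational(-1, 47714)) = Mul(Add(-147, 80), Rational(-1, 47714)) = Mul(-67, Rational(-1, 47714)) = Rational(67, 47714)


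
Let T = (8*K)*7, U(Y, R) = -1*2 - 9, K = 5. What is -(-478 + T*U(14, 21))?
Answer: 3558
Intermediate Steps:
U(Y, R) = -11 (U(Y, R) = -2 - 9 = -11)
T = 280 (T = (8*5)*7 = 40*7 = 280)
-(-478 + T*U(14, 21)) = -(-478 + 280*(-11)) = -(-478 - 3080) = -1*(-3558) = 3558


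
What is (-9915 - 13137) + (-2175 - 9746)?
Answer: -34973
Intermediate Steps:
(-9915 - 13137) + (-2175 - 9746) = -23052 - 11921 = -34973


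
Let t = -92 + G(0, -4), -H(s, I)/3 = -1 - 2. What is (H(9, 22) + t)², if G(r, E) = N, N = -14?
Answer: 9409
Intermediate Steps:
G(r, E) = -14
H(s, I) = 9 (H(s, I) = -3*(-1 - 2) = -3*(-3) = 9)
t = -106 (t = -92 - 14 = -106)
(H(9, 22) + t)² = (9 - 106)² = (-97)² = 9409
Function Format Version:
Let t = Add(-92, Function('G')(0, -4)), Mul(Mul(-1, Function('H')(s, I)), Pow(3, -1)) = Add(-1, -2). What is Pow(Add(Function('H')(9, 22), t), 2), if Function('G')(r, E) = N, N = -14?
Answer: 9409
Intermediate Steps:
Function('G')(r, E) = -14
Function('H')(s, I) = 9 (Function('H')(s, I) = Mul(-3, Add(-1, -2)) = Mul(-3, -3) = 9)
t = -106 (t = Add(-92, -14) = -106)
Pow(Add(Function('H')(9, 22), t), 2) = Pow(Add(9, -106), 2) = Pow(-97, 2) = 9409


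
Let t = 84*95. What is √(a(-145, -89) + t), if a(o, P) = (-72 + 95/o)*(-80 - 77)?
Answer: √16304351/29 ≈ 139.24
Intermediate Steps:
t = 7980
a(o, P) = 11304 - 14915/o (a(o, P) = (-72 + 95/o)*(-157) = 11304 - 14915/o)
√(a(-145, -89) + t) = √((11304 - 14915/(-145)) + 7980) = √((11304 - 14915*(-1/145)) + 7980) = √((11304 + 2983/29) + 7980) = √(330799/29 + 7980) = √(562219/29) = √16304351/29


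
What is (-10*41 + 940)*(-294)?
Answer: -155820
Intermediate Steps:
(-10*41 + 940)*(-294) = (-410 + 940)*(-294) = 530*(-294) = -155820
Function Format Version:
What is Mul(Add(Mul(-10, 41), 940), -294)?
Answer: -155820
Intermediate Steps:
Mul(Add(Mul(-10, 41), 940), -294) = Mul(Add(-410, 940), -294) = Mul(530, -294) = -155820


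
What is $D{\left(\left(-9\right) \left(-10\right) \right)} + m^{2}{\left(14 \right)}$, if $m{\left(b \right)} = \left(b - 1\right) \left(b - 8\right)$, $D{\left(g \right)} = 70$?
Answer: $6154$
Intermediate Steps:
$m{\left(b \right)} = \left(-1 + b\right) \left(-8 + b\right)$
$D{\left(\left(-9\right) \left(-10\right) \right)} + m^{2}{\left(14 \right)} = 70 + \left(8 + 14^{2} - 126\right)^{2} = 70 + \left(8 + 196 - 126\right)^{2} = 70 + 78^{2} = 70 + 6084 = 6154$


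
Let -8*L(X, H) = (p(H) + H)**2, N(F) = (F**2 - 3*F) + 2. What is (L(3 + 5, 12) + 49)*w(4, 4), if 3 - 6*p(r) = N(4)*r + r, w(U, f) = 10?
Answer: 7795/16 ≈ 487.19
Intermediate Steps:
N(F) = 2 + F**2 - 3*F
p(r) = 1/2 - 7*r/6 (p(r) = 1/2 - ((2 + 4**2 - 3*4)*r + r)/6 = 1/2 - ((2 + 16 - 12)*r + r)/6 = 1/2 - (6*r + r)/6 = 1/2 - 7*r/6)
L(X, H) = -(1/2 - H/6)**2/8 (L(X, H) = -((1/2 - 7*H/6) + H)**2/8 = -(1/2 - H/6)**2/8)
(L(3 + 5, 12) + 49)*w(4, 4) = (-(-3 + 12)**2/288 + 49)*10 = (-1/288*9**2 + 49)*10 = (-1/288*81 + 49)*10 = (-9/32 + 49)*10 = (1559/32)*10 = 7795/16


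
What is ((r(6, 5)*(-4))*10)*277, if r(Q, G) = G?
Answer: -55400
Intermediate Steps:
((r(6, 5)*(-4))*10)*277 = ((5*(-4))*10)*277 = -20*10*277 = -200*277 = -55400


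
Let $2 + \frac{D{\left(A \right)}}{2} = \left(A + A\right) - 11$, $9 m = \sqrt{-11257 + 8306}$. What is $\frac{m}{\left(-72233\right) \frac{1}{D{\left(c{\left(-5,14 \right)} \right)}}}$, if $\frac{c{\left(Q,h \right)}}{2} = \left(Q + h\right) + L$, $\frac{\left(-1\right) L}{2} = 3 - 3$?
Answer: $- \frac{46 i \sqrt{2951}}{650097} \approx - 0.0038438 i$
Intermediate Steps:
$L = 0$ ($L = - 2 \left(3 - 3\right) = \left(-2\right) 0 = 0$)
$m = \frac{i \sqrt{2951}}{9}$ ($m = \frac{\sqrt{-11257 + 8306}}{9} = \frac{\sqrt{-2951}}{9} = \frac{i \sqrt{2951}}{9} \approx 6.0359 i$)
$c{\left(Q,h \right)} = 2 Q + 2 h$ ($c{\left(Q,h \right)} = 2 \left(\left(Q + h\right) + 0\right) = 2 \left(Q + h\right) = 2 Q + 2 h$)
$D{\left(A \right)} = -26 + 4 A$ ($D{\left(A \right)} = -4 + 2 \left(\left(A + A\right) - 11\right) = -4 + 2 \left(2 A - 11\right) = -4 + 2 \left(-11 + 2 A\right) = -4 + \left(-22 + 4 A\right) = -26 + 4 A$)
$\frac{m}{\left(-72233\right) \frac{1}{D{\left(c{\left(-5,14 \right)} \right)}}} = \frac{\frac{1}{9} i \sqrt{2951}}{\left(-72233\right) \frac{1}{-26 + 4 \left(2 \left(-5\right) + 2 \cdot 14\right)}} = \frac{\frac{1}{9} i \sqrt{2951}}{\left(-72233\right) \frac{1}{-26 + 4 \left(-10 + 28\right)}} = \frac{\frac{1}{9} i \sqrt{2951}}{\left(-72233\right) \frac{1}{-26 + 4 \cdot 18}} = \frac{\frac{1}{9} i \sqrt{2951}}{\left(-72233\right) \frac{1}{-26 + 72}} = \frac{\frac{1}{9} i \sqrt{2951}}{\left(-72233\right) \frac{1}{46}} = \frac{\frac{1}{9} i \sqrt{2951}}{- \frac{72233}{46}} = \frac{i \sqrt{2951}}{9} \left(- \frac{46}{72233}\right) = - \frac{46 i \sqrt{2951}}{650097}$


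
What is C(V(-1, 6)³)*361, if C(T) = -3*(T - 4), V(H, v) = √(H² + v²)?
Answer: 4332 - 40071*√37 ≈ -2.3941e+5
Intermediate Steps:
C(T) = 12 - 3*T (C(T) = -3*(-4 + T) = 12 - 3*T)
C(V(-1, 6)³)*361 = (12 - 3*((-1)² + 6²)^(3/2))*361 = (12 - 3*(1 + 36)^(3/2))*361 = (12 - 3*37*√37)*361 = (12 - 111*√37)*361 = 4332 - 40071*√37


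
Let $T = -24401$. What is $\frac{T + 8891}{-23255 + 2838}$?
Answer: $\frac{15510}{20417} \approx 0.75966$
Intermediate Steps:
$\frac{T + 8891}{-23255 + 2838} = \frac{-24401 + 8891}{-23255 + 2838} = - \frac{15510}{-20417} = \left(-15510\right) \left(- \frac{1}{20417}\right) = \frac{15510}{20417}$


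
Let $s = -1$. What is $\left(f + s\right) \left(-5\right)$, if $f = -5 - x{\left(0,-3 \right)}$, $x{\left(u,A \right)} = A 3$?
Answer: $-15$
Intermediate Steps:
$x{\left(u,A \right)} = 3 A$
$f = 4$ ($f = -5 - 3 \left(-3\right) = -5 - -9 = -5 + 9 = 4$)
$\left(f + s\right) \left(-5\right) = \left(4 - 1\right) \left(-5\right) = 3 \left(-5\right) = -15$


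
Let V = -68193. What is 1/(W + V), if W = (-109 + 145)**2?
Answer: -1/66897 ≈ -1.4948e-5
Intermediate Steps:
W = 1296 (W = 36**2 = 1296)
1/(W + V) = 1/(1296 - 68193) = 1/(-66897) = -1/66897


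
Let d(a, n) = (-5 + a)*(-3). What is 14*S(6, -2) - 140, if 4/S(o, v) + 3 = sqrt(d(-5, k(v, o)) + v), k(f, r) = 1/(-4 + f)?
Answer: -2492/19 + 112*sqrt(7)/19 ≈ -115.56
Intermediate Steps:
d(a, n) = 15 - 3*a
S(o, v) = 4/(-3 + sqrt(30 + v)) (S(o, v) = 4/(-3 + sqrt((15 - 3*(-5)) + v)) = 4/(-3 + sqrt((15 + 15) + v)) = 4/(-3 + sqrt(30 + v)))
14*S(6, -2) - 140 = 14*(4/(-3 + sqrt(30 - 2))) - 140 = 14*(4/(-3 + sqrt(28))) - 140 = 14*(4/(-3 + 2*sqrt(7))) - 140 = 56/(-3 + 2*sqrt(7)) - 140 = -140 + 56/(-3 + 2*sqrt(7))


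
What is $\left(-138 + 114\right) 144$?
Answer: $-3456$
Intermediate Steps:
$\left(-138 + 114\right) 144 = \left(-24\right) 144 = -3456$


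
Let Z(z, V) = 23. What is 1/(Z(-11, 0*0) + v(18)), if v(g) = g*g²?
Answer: 1/5855 ≈ 0.00017079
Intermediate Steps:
v(g) = g³
1/(Z(-11, 0*0) + v(18)) = 1/(23 + 18³) = 1/(23 + 5832) = 1/5855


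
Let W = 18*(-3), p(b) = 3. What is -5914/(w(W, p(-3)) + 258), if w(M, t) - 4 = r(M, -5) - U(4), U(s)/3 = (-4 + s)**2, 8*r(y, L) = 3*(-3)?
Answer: -47312/2087 ≈ -22.670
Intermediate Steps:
r(y, L) = -9/8 (r(y, L) = (3*(-3))/8 = (1/8)*(-9) = -9/8)
W = -54
U(s) = 3*(-4 + s)**2
w(M, t) = 23/8 (w(M, t) = 4 + (-9/8 - 3*(-4 + 4)**2) = 4 + (-9/8 - 3*0**2) = 4 + (-9/8 - 3*0) = 4 + (-9/8 - 1*0) = 4 + (-9/8 + 0) = 4 - 9/8 = 23/8)
-5914/(w(W, p(-3)) + 258) = -5914/(23/8 + 258) = -5914/2087/8 = -5914*8/2087 = -47312/2087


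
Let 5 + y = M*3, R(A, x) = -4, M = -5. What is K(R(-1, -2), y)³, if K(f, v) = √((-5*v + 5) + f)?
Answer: 101*√101 ≈ 1015.0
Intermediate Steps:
y = -20 (y = -5 - 5*3 = -5 - 15 = -20)
K(f, v) = √(5 + f - 5*v) (K(f, v) = √((5 - 5*v) + f) = √(5 + f - 5*v))
K(R(-1, -2), y)³ = (√(5 - 4 - 5*(-20)))³ = (√(5 - 4 + 100))³ = (√101)³ = 101*√101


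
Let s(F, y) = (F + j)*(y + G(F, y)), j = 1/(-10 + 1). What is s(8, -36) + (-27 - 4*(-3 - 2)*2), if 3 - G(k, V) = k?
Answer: -2794/9 ≈ -310.44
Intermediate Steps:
G(k, V) = 3 - k
j = -⅑ (j = 1/(-9) = -⅑ ≈ -0.11111)
s(F, y) = (-⅑ + F)*(3 + y - F) (s(F, y) = (F - ⅑)*(y + (3 - F)) = (-⅑ + F)*(3 + y - F))
s(8, -36) + (-27 - 4*(-3 - 2)*2) = (-⅓ - ⅑*(-36) + (⅑)*8 + 8*(-36) - 1*8*(-3 + 8)) + (-27 - 4*(-3 - 2)*2) = (-⅓ + 4 + 8/9 - 288 - 1*8*5) + (-27 - 4*(-5)*2) = (-⅓ + 4 + 8/9 - 288 - 40) + (-27 + 20*2) = -2911/9 + (-27 + 40) = -2911/9 + 13 = -2794/9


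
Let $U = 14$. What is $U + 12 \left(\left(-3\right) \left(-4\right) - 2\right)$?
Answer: $134$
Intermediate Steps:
$U + 12 \left(\left(-3\right) \left(-4\right) - 2\right) = 14 + 12 \left(\left(-3\right) \left(-4\right) - 2\right) = 14 + 12 \left(12 - 2\right) = 14 + 12 \cdot 10 = 14 + 120 = 134$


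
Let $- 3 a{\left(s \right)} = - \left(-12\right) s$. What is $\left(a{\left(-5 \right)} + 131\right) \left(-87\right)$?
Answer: $-13137$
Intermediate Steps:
$a{\left(s \right)} = - 4 s$ ($a{\left(s \right)} = - \frac{\left(-1\right) \left(- 12 s\right)}{3} = - \frac{12 s}{3} = - 4 s$)
$\left(a{\left(-5 \right)} + 131\right) \left(-87\right) = \left(\left(-4\right) \left(-5\right) + 131\right) \left(-87\right) = \left(20 + 131\right) \left(-87\right) = 151 \left(-87\right) = -13137$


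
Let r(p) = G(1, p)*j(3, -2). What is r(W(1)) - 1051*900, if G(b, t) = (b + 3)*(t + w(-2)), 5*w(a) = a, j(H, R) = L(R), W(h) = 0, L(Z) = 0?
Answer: -945900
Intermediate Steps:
j(H, R) = 0
w(a) = a/5
G(b, t) = (3 + b)*(-⅖ + t) (G(b, t) = (b + 3)*(t + (⅕)*(-2)) = (3 + b)*(t - ⅖) = (3 + b)*(-⅖ + t))
r(p) = 0 (r(p) = (-6/5 + 3*p - ⅖*1 + 1*p)*0 = (-6/5 + 3*p - ⅖ + p)*0 = (-8/5 + 4*p)*0 = 0)
r(W(1)) - 1051*900 = 0 - 1051*900 = 0 - 945900 = -945900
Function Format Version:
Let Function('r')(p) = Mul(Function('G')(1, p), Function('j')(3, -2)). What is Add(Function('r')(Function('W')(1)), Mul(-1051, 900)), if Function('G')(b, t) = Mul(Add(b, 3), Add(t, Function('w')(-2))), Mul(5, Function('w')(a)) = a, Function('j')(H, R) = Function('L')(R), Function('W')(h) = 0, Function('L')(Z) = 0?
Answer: -945900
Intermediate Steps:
Function('j')(H, R) = 0
Function('w')(a) = Mul(Rational(1, 5), a)
Function('G')(b, t) = Mul(Add(3, b), Add(Rational(-2, 5), t)) (Function('G')(b, t) = Mul(Add(b, 3), Add(t, Mul(Rational(1, 5), -2))) = Mul(Add(3, b), Add(t, Rational(-2, 5))) = Mul(Add(3, b), Add(Rational(-2, 5), t)))
Function('r')(p) = 0 (Function('r')(p) = Mul(Add(Rational(-6, 5), Mul(3, p), Mul(Rational(-2, 5), 1), Mul(1, p)), 0) = Mul(Add(Rational(-6, 5), Mul(3, p), Rational(-2, 5), p), 0) = Mul(Add(Rational(-8, 5), Mul(4, p)), 0) = 0)
Add(Function('r')(Function('W')(1)), Mul(-1051, 900)) = Add(0, Mul(-1051, 900)) = Add(0, -945900) = -945900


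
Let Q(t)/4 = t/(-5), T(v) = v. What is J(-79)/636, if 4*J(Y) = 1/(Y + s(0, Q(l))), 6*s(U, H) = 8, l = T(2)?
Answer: -1/197584 ≈ -5.0611e-6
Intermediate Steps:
l = 2
Q(t) = -4*t/5 (Q(t) = 4*(t/(-5)) = 4*(t*(-⅕)) = 4*(-t/5) = -4*t/5)
s(U, H) = 4/3 (s(U, H) = (⅙)*8 = 4/3)
J(Y) = 1/(4*(4/3 + Y)) (J(Y) = 1/(4*(Y + 4/3)) = 1/(4*(4/3 + Y)))
J(-79)/636 = (3/(4*(4 + 3*(-79))))/636 = (3/(4*(4 - 237)))*(1/636) = ((¾)/(-233))*(1/636) = ((¾)*(-1/233))*(1/636) = -3/932*1/636 = -1/197584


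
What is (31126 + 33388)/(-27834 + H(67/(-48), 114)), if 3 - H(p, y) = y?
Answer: -64514/27945 ≈ -2.3086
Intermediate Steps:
H(p, y) = 3 - y
(31126 + 33388)/(-27834 + H(67/(-48), 114)) = (31126 + 33388)/(-27834 + (3 - 1*114)) = 64514/(-27834 + (3 - 114)) = 64514/(-27834 - 111) = 64514/(-27945) = 64514*(-1/27945) = -64514/27945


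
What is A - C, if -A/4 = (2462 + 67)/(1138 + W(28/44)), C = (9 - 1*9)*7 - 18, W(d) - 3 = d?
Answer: 19128/2093 ≈ 9.1390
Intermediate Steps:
W(d) = 3 + d
C = -18 (C = (9 - 9)*7 - 18 = 0*7 - 18 = 0 - 18 = -18)
A = -18546/2093 (A = -4*(2462 + 67)/(1138 + (3 + 28/44)) = -10116/(1138 + (3 + 28*(1/44))) = -10116/(1138 + (3 + 7/11)) = -10116/(1138 + 40/11) = -10116/12558/11 = -10116*11/12558 = -4*9273/4186 = -18546/2093 ≈ -8.8610)
A - C = -18546/2093 - 1*(-18) = -18546/2093 + 18 = 19128/2093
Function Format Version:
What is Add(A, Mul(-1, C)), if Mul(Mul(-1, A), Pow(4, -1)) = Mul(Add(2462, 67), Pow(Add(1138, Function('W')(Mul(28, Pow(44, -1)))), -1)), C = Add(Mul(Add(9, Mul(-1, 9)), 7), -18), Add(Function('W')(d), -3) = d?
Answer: Rational(19128, 2093) ≈ 9.1390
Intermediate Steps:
Function('W')(d) = Add(3, d)
C = -18 (C = Add(Mul(Add(9, -9), 7), -18) = Add(Mul(0, 7), -18) = Add(0, -18) = -18)
A = Rational(-18546, 2093) (A = Mul(-4, Mul(Add(2462, 67), Pow(Add(1138, Add(3, Mul(28, Pow(44, -1)))), -1))) = Mul(-4, Mul(2529, Pow(Add(1138, Add(3, Mul(28, Rational(1, 44)))), -1))) = Mul(-4, Mul(2529, Pow(Add(1138, Add(3, Rational(7, 11))), -1))) = Mul(-4, Mul(2529, Pow(Add(1138, Rational(40, 11)), -1))) = Mul(-4, Mul(2529, Pow(Rational(12558, 11), -1))) = Mul(-4, Mul(2529, Rational(11, 12558))) = Mul(-4, Rational(9273, 4186)) = Rational(-18546, 2093) ≈ -8.8610)
Add(A, Mul(-1, C)) = Add(Rational(-18546, 2093), Mul(-1, -18)) = Add(Rational(-18546, 2093), 18) = Rational(19128, 2093)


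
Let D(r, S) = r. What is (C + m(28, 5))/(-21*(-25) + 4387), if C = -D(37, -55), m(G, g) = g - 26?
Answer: -29/2456 ≈ -0.011808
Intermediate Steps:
m(G, g) = -26 + g
C = -37 (C = -1*37 = -37)
(C + m(28, 5))/(-21*(-25) + 4387) = (-37 + (-26 + 5))/(-21*(-25) + 4387) = (-37 - 21)/(525 + 4387) = -58/4912 = -58*1/4912 = -29/2456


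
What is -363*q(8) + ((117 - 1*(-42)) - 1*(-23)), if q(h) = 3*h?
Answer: -8530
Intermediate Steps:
-363*q(8) + ((117 - 1*(-42)) - 1*(-23)) = -1089*8 + ((117 - 1*(-42)) - 1*(-23)) = -363*24 + ((117 + 42) + 23) = -8712 + (159 + 23) = -8712 + 182 = -8530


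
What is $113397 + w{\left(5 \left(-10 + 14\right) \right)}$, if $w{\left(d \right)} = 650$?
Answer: $114047$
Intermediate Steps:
$113397 + w{\left(5 \left(-10 + 14\right) \right)} = 113397 + 650 = 114047$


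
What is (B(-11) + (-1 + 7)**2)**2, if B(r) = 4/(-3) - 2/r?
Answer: 1322500/1089 ≈ 1214.4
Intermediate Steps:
B(r) = -4/3 - 2/r (B(r) = 4*(-1/3) - 2/r = -4/3 - 2/r)
(B(-11) + (-1 + 7)**2)**2 = ((-4/3 - 2/(-11)) + (-1 + 7)**2)**2 = ((-4/3 - 2*(-1/11)) + 6**2)**2 = ((-4/3 + 2/11) + 36)**2 = (-38/33 + 36)**2 = (1150/33)**2 = 1322500/1089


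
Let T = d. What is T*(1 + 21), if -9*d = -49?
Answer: 1078/9 ≈ 119.78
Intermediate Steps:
d = 49/9 (d = -⅑*(-49) = 49/9 ≈ 5.4444)
T = 49/9 ≈ 5.4444
T*(1 + 21) = 49*(1 + 21)/9 = (49/9)*22 = 1078/9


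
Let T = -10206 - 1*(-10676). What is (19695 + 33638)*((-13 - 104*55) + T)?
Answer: -280691579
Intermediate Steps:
T = 470 (T = -10206 + 10676 = 470)
(19695 + 33638)*((-13 - 104*55) + T) = (19695 + 33638)*((-13 - 104*55) + 470) = 53333*((-13 - 5720) + 470) = 53333*(-5733 + 470) = 53333*(-5263) = -280691579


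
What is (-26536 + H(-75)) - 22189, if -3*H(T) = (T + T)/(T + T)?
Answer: -146176/3 ≈ -48725.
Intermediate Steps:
H(T) = -⅓ (H(T) = -(T + T)/(3*(T + T)) = -2*T/(3*(2*T)) = -2*T*1/(2*T)/3 = -⅓*1 = -⅓)
(-26536 + H(-75)) - 22189 = (-26536 - ⅓) - 22189 = -79609/3 - 22189 = -146176/3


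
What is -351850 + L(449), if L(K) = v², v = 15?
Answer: -351625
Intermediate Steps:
L(K) = 225 (L(K) = 15² = 225)
-351850 + L(449) = -351850 + 225 = -351625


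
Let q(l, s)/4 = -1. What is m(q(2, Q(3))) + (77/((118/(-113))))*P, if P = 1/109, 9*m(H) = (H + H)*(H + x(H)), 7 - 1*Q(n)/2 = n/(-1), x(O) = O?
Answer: 744859/115758 ≈ 6.4346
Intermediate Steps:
Q(n) = 14 + 2*n (Q(n) = 14 - 2*n/(-1) = 14 - 2*n*(-1) = 14 - (-2)*n = 14 + 2*n)
q(l, s) = -4 (q(l, s) = 4*(-1) = -4)
m(H) = 4*H²/9 (m(H) = ((H + H)*(H + H))/9 = ((2*H)*(2*H))/9 = (4*H²)/9 = 4*H²/9)
P = 1/109 ≈ 0.0091743
m(q(2, Q(3))) + (77/((118/(-113))))*P = (4/9)*(-4)² + (77/((118/(-113))))*(1/109) = (4/9)*16 + (77/((118*(-1/113))))*(1/109) = 64/9 + (77/(-118/113))*(1/109) = 64/9 + (77*(-113/118))*(1/109) = 64/9 - 8701/118*1/109 = 64/9 - 8701/12862 = 744859/115758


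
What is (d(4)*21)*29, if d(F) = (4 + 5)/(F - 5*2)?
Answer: -1827/2 ≈ -913.50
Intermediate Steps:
d(F) = 9/(-10 + F) (d(F) = 9/(F - 10) = 9/(-10 + F))
(d(4)*21)*29 = ((9/(-10 + 4))*21)*29 = ((9/(-6))*21)*29 = ((9*(-⅙))*21)*29 = -3/2*21*29 = -63/2*29 = -1827/2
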